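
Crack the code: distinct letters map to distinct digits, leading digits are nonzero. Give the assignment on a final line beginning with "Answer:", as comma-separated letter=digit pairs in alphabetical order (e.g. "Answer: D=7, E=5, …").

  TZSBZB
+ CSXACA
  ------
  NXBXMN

Step 1. [col 1: B + A ≡ N (mod 10)] N=9 is one option consistent with column 1 (B + A ≡ N (mod 10), carry-in 0) — take it ⇒ N=9.
Step 2. [col 1: B + A ≡ N (mod 10)] no forcing yet in column 1 (carry-in 0); A=6 is free and consistent — try it. So A=6.
Step 3. [col 1: B + A ≡ N (mod 10)] from column 1 (A=6, N=9, carry-in 0, digits 6,9 already taken and all letters distinct): B must equal 3. So B=3.
Step 4. [col 2: Z + C ≡ M (mod 10)] several values work for M in column 2 (Z + C ≡ M (mod 10), carry-in 0); try M=5 ⇒ M=5.
Step 5. [col 2: Z + C ≡ M (mod 10)] several values work for Z in column 2 (Z + C ≡ M (mod 10), carry-in 0); try Z=8. So Z=8.
Step 6. [col 2: Z + C ≡ M (mod 10)] in column 2 we have Z+C≡M with carry-in 0; given Z=8, M=5 and digits 3,5,6,8,9 already taken and all letters distinct, that pins C to 7 ⇒ C=7.
Step 7. [col 3: B + A ≡ X (mod 10)] column 3: given B=3, A=6, carry-in 1, and digits 3,5,6,7,8,9 already taken and all letters distinct, B+A≡X (mod 10) forces X=0 ⇒ X=0.
Step 8. [col 4: S + X ≡ B (mod 10)] column 4: given X=0, B=3, carry-in 1, and digits 0,3,5,6,7,8,9 already taken and all letters distinct, S+X≡B (mod 10) forces S=2 ⇒ S=2.
Step 9. [col 6: T + C ≡ N (mod 10)] column 6 reads T+C+carry(1)=N with C=7, N=9; with digits 0,2,3,5,6,7,8,9 already taken and all letters distinct, the only value for T is 1 ⇒ T=1.

Answer: A=6, B=3, C=7, M=5, N=9, S=2, T=1, X=0, Z=8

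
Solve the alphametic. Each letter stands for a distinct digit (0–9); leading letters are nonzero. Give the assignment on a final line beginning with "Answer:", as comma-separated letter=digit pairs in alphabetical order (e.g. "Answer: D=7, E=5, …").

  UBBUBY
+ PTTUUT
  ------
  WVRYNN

Step 1. [col 1: Y + T ≡ N (mod 10)] column 1 (Y + T ≡ N (mod 10), carry-in 0) doesn't pin N yet; pick N=0 and continue, so N=0.
Step 2. [col 1: Y + T ≡ N (mod 10)] column 1 (Y + T ≡ N (mod 10), carry-in 0) doesn't pin T yet; pick T=7 and continue, so T=7.
Step 3. [col 1: Y + T ≡ N (mod 10)] from column 1 (T=7, N=0, carry-in 0, digits 0,7 already taken and all letters distinct): Y must equal 3. So Y=3.
Step 4. [col 2: B + U ≡ N (mod 10)] column 2 (B + U ≡ N (mod 10), carry-in 1) doesn't pin B yet; pick B=8 and continue. So B=8.
Step 5. [col 2: B + U ≡ N (mod 10)] in column 2 we have B+U≡N with carry-in 1; given B=8, N=0 and digits 0,3,7,8 already taken and all letters distinct, that pins U to 1. So U=1.
Step 6. [col 4: B + T ≡ R (mod 10)] column 4 reads B+T+carry(0)=R with B=8, T=7; with digits 0,1,3,7,8 already taken and all letters distinct, the only value for R is 5. So R=5.
Step 7. [col 5: B + T ≡ V (mod 10)] column 5 reads B+T+carry(1)=V with B=8, T=7; with digits 0,1,3,5,7,8 already taken and all letters distinct, the only value for V is 6. So V=6.
Step 8. [col 6: U + P ≡ W (mod 10)] from column 6 (U=1, carry-in 1, digits 0,1,3,5,6,7,8 already taken and all letters distinct): W must equal 4. So W=4.
Step 9. [col 6: U + P ≡ W (mod 10)] in column 6 we have U+P≡W with carry-in 1; given U=1, W=4 and digits 0,1,3,4,5,6,7,8 already taken and all letters distinct, that pins P to 2. So P=2.

Answer: B=8, N=0, P=2, R=5, T=7, U=1, V=6, W=4, Y=3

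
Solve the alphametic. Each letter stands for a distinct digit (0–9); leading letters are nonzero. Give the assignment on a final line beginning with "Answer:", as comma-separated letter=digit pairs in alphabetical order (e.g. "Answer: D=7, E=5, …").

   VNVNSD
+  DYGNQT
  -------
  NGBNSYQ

Step 1. [col 1: D + T ≡ Q (mod 10)] column 1 (D + T ≡ Q (mod 10), carry-in 0) doesn't pin Q yet; pick Q=5 and continue ⇒ Q=5.
Step 2. [N] N is the leading digit of a 7-digit sum of two 6-digit numbers; the final carry is exactly 1 ⇒ N=1.
Step 3. [col 1: D + T ≡ Q (mod 10)] no forcing yet in column 1 (carry-in 0); D=6 is free and consistent — try it. So D=6.
Step 4. [col 1: D + T ≡ Q (mod 10)] column 1: given D=6, Q=5, carry-in 0, and digits 1,5,6 already taken and all letters distinct, D+T≡Q (mod 10) forces T=9, so T=9.
Step 5. [col 2: S + Q ≡ Y (mod 10)] no forcing yet in column 2 (carry-in 1); S=2 is free and consistent — try it. So S=2.
Step 6. [col 2: S + Q ≡ Y (mod 10)] from column 2 (S=2, Q=5, carry-in 1, digits 1,2,5,6,9 already taken and all letters distinct): Y must equal 8, so Y=8.
Step 7. [col 4: V + G ≡ N (mod 10)] column 4 (V + G ≡ N (mod 10), carry-in 0) doesn't pin V yet; pick V=7 and continue ⇒ V=7.
Step 8. [col 4: V + G ≡ N (mod 10)] column 4: given V=7, N=1, carry-in 0, and digits 1,2,5,6,7,8,9 already taken and all letters distinct, V+G≡N (mod 10) forces G=4 ⇒ G=4.
Step 9. [col 5: N + Y ≡ B (mod 10)] from column 5 (N=1, Y=8, carry-in 1, digits 1,2,4,5,6,7,8,9 already taken and all letters distinct): B must equal 0 ⇒ B=0.

Answer: B=0, D=6, G=4, N=1, Q=5, S=2, T=9, V=7, Y=8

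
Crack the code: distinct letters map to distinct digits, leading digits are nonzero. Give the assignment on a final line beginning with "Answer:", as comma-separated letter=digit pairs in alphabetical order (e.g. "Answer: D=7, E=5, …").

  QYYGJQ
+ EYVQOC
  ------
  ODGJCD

Step 1. [col 1: Q + C ≡ D (mod 10)] C=1 is one option consistent with column 1 (Q + C ≡ D (mod 10), carry-in 0) — take it. So C=1.
Step 2. [col 1: Q + C ≡ D (mod 10)] column 1 (Q + C ≡ D (mod 10), carry-in 0) doesn't pin D yet; pick D=4 and continue, so D=4.
Step 3. [col 1: Q + C ≡ D (mod 10)] in column 1 we have Q+C≡D with carry-in 0; given C=1, D=4 and digits 1,4 already taken and all letters distinct, that pins Q to 3, so Q=3.
Step 4. [col 2: J + O ≡ C (mod 10)] several values work for O in column 2 (J + O ≡ C (mod 10), carry-in 0); try O=9 ⇒ O=9.
Step 5. [col 2: J + O ≡ C (mod 10)] column 2: given O=9, C=1, carry-in 0, and digits 1,3,4,9 already taken and all letters distinct, J+O≡C (mod 10) forces J=2, so J=2.
Step 6. [col 3: G + Q ≡ J (mod 10)] in column 3 we have G+Q≡J with carry-in 1; given Q=3, J=2 and digits 1,2,3,4,9 already taken and all letters distinct, that pins G to 8, so G=8.
Step 7. [col 4: Y + V ≡ G (mod 10)] several values work for Y in column 4 (Y + V ≡ G (mod 10), carry-in 1); try Y=7 ⇒ Y=7.
Step 8. [col 4: Y + V ≡ G (mod 10)] column 4 reads Y+V+carry(1)=G with Y=7, G=8; with digits 1,2,3,4,7,8,9 already taken and all letters distinct, the only value for V is 0. So V=0.
Step 9. [col 6: Q + E ≡ O (mod 10)] column 6: given Q=3, O=9, carry-in 1, and digits 0,1,2,3,4,7,8,9 already taken and all letters distinct, Q+E≡O (mod 10) forces E=5, so E=5.

Answer: C=1, D=4, E=5, G=8, J=2, O=9, Q=3, V=0, Y=7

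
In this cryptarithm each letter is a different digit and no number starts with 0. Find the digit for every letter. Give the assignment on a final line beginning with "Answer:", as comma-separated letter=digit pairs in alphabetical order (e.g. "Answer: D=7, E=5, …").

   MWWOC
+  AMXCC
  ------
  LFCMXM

Step 1. [L] adding two 5-digit numbers gives at most 5+1 digits, and here it does — L is that final carry and must be 1. So L=1.
Step 2. [col 1: C + C ≡ M (mod 10)] M=6 is one option consistent with column 1 (C + C ≡ M (mod 10), carry-in 0) — take it ⇒ M=6.
Step 3. [col 1: C + C ≡ M (mod 10)] several values work for C in column 1 (C + C ≡ M (mod 10), carry-in 0); try C=8, so C=8.
Step 4. [col 2: O + C ≡ X (mod 10)] column 2 (O + C ≡ X (mod 10), carry-in 1) doesn't pin X yet; pick X=3 and continue, so X=3.
Step 5. [col 2: O + C ≡ X (mod 10)] column 2: given C=8, X=3, carry-in 1, and digits 1,3,6,8 already taken and all letters distinct, O+C≡X (mod 10) forces O=4. So O=4.
Step 6. [col 3: W + X ≡ M (mod 10)] from column 3 (X=3, M=6, carry-in 1, digits 1,3,4,6,8 already taken and all letters distinct): W must equal 2. So W=2.
Step 7. [col 5: M + A ≡ F (mod 10)] from column 5 (M=6, carry-in 0, digits 1,2,3,4,6,8 already taken and all letters distinct): A must equal 9, so A=9.
Step 8. [col 5: M + A ≡ F (mod 10)] column 5 reads M+A+carry(0)=F with M=6, A=9; with digits 1,2,3,4,6,8,9 already taken and all letters distinct, the only value for F is 5 ⇒ F=5.

Answer: A=9, C=8, F=5, L=1, M=6, O=4, W=2, X=3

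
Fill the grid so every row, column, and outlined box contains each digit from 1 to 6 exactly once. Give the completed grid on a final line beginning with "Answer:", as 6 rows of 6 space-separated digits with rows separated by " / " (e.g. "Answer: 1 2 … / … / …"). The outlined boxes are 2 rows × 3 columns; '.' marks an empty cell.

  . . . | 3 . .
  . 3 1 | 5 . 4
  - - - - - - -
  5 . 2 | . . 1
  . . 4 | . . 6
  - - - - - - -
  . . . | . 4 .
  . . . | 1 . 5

Step 1. [r1c6∈{2}] r1c6 is down to just 2, so r1c6=2.
Step 2. [r5c4∈{2,6}] 6 has one home in col 4: r5c4 ⇒ r5c4=6.
Step 3. [r4c1∈{1,3}] 3 has one home in box 3: r4c1, so r4c1=3.
Step 4. [r6c5∈{2,3}] across box 6, 2 lands solely at r6c5, so r6c5=2.
Step 5. [r5c2∈{1,2,5}] r5c2 is the only open cell in col 2 admitting 2. So r5c2=2.
Step 6. [r1c2∈{4,5,6}] in col 2, 5 fits only at r1c2 ⇒ r1c2=5.
Step 7. [r1c3∈{6}] only 6 remains possible at r1c3 ⇒ r1c3=6.
Step 8. [r6c1∈{4,6}] 6 has one home in col 1: r6c1. So r6c1=6.
Step 9. [r6c3∈{3}] only 3 remains possible at r6c3 ⇒ r6c3=3.
Step 10. [r1c5∈{1}] nothing but 1 survives at r1c5. So r1c5=1.
Step 11. [r5c6∈{3}] only 3 remains possible at r5c6, so r5c6=3.
Step 12. [r3c5∈{3}] only 3 remains possible at r3c5 ⇒ r3c5=3.
Step 13. [r4c5∈{5}] only 5 remains possible at r4c5 ⇒ r4c5=5.
Step 14. [r5c1∈{1}] r5c1 is down to just 1 ⇒ r5c1=1.
Step 15. [r1c1∈{4}] only 4 remains possible at r1c1, so r1c1=4.
Step 16. [r2c1∈{2}] only 2 remains possible at r2c1, so r2c1=2.
Step 17. [r3c2∈{6}] only 6 remains possible at r3c2 ⇒ r3c2=6.
Step 18. [r4c4∈{2}] nothing but 2 survives at r4c4. So r4c4=2.
Step 19. [r6c2∈{4}] only 4 remains possible at r6c2. So r6c2=4.
Step 20. [r2c5∈{6}] nothing but 6 survives at r2c5. So r2c5=6.
Step 21. [r4c2∈{1}] nothing but 1 survives at r4c2, so r4c2=1.
Step 22. [r3c4∈{4}] r3c4 has the single candidate 4 ⇒ r3c4=4.
Step 23. [r5c3∈{5}] r5c3's peers cover all but 5, so r5c3=5.

Answer: 4 5 6 3 1 2 / 2 3 1 5 6 4 / 5 6 2 4 3 1 / 3 1 4 2 5 6 / 1 2 5 6 4 3 / 6 4 3 1 2 5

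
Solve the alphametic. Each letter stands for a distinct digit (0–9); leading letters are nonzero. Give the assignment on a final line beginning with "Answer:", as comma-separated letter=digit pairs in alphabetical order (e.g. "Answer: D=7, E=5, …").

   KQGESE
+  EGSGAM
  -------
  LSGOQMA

Step 1. [L] adding two 6-digit numbers gives at most 6+1 digits, and here it does — L is that final carry and must be 1, so L=1.
Step 2. [col 1: E + M ≡ A (mod 10)] several values work for M in column 1 (E + M ≡ A (mod 10), carry-in 0); try M=9 ⇒ M=9.
Step 3. [col 1: E + M ≡ A (mod 10)] several values work for A in column 1 (E + M ≡ A (mod 10), carry-in 0); try A=5, so A=5.
Step 4. [col 1: E + M ≡ A (mod 10)] from column 1 (M=9, A=5, carry-in 0, digits 1,5,9 already taken and all letters distinct): E must equal 6 ⇒ E=6.
Step 5. [col 2: S + A ≡ M (mod 10)] column 2: given A=5, M=9, carry-in 1, and digits 1,5,6,9 already taken and all letters distinct, S+A≡M (mod 10) forces S=3, so S=3.
Step 6. [col 3: E + G ≡ Q (mod 10)] column 3 (E + G ≡ Q (mod 10), carry-in 0) doesn't pin G yet; pick G=4 and continue ⇒ G=4.
Step 7. [col 3: E + G ≡ Q (mod 10)] column 3: given E=6, G=4, carry-in 0, and digits 1,3,4,5,6,9 already taken and all letters distinct, E+G≡Q (mod 10) forces Q=0, so Q=0.
Step 8. [col 4: G + S ≡ O (mod 10)] column 4: given G=4, S=3, carry-in 1, and digits 0,1,3,4,5,6,9 already taken and all letters distinct, G+S≡O (mod 10) forces O=8, so O=8.
Step 9. [col 6: K + E ≡ S (mod 10)] in column 6 we have K+E≡S with carry-in 0; given E=6, S=3 and digits 0,1,3,4,5,6,8,9 already taken and all letters distinct, that pins K to 7. So K=7.

Answer: A=5, E=6, G=4, K=7, L=1, M=9, O=8, Q=0, S=3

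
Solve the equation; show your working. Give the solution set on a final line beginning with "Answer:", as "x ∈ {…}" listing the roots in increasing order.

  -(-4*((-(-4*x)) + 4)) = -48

Step 1. [-(-4*((-(-4*x)) + 4)) = -48] flip signs both sides ⇒ neg: -4*((-(-4*x)) + 4) = 48.
Step 2. [-4*((-(-4*x)) + 4) = 48] -4·(inner) — divide through by -4. So div: (-(-4*x)) + 4 = -12.
Step 3. [(-(-4*x)) + 4 = -12] subtract 4: x sits inside (… + 4), so sub: -(-4*x) = -16.
Step 4. [-(-4*x) = -16] LHS negated; negate both sides. So neg: -4*x = 16.
Step 5. [-4*x = 16] leading coefficient -4: divide by -4, so div: x = -4.

Answer: x ∈ {-4}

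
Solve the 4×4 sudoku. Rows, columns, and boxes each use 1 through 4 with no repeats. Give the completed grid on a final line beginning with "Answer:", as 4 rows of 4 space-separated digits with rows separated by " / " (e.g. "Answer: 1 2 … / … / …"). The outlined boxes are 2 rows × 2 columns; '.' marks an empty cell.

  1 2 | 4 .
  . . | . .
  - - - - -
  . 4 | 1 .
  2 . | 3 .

Step 1. [r2c2∈{3}] r2c2 is down to just 3. So r2c2=3.
Step 2. [r2c3∈{2}] r2c3 has the single candidate 2. So r2c3=2.
Step 3. [r2c4∈{1}] only 1 remains possible at r2c4. So r2c4=1.
Step 4. [r1c4∈{3}] r1c4 is down to just 3, so r1c4=3.
Step 5. [r4c4∈{4}] nothing but 4 survives at r4c4 ⇒ r4c4=4.
Step 6. [r2c1∈{4}] r2c1's peers cover all but 4 ⇒ r2c1=4.
Step 7. [r3c1∈{3}] r3c1 is down to just 3 ⇒ r3c1=3.
Step 8. [r4c2∈{1}] r4c2's peers cover all but 1 ⇒ r4c2=1.
Step 9. [r3c4∈{2}] nothing but 2 survives at r3c4 ⇒ r3c4=2.

Answer: 1 2 4 3 / 4 3 2 1 / 3 4 1 2 / 2 1 3 4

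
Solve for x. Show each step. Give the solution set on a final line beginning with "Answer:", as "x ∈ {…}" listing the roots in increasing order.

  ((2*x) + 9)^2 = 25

Step 1. [((2*x) + 9)^2 = 25] 25 ≥ 0, LHS is (·)² — take ±√ ⇒ sqrt: (2*x) + 9 = 5 or -5.
Step 2. [(2*x) + 9 = 5 or -5] the outer +9 inverts by subtracting 9. So sub: 2*x = -4 or -14.
Step 3. [2*x = -4 or -14] leading coefficient 2: divide by 2 ⇒ div: x = -2 or -7.

Answer: x ∈ {-7, -2}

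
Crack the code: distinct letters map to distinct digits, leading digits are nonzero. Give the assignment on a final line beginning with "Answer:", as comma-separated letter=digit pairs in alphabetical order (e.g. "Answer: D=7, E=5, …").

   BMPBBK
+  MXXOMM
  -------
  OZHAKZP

Step 1. [col 1: K + M ≡ P (mod 10)] column 1 (K + M ≡ P (mod 10), carry-in 0) doesn't pin K yet; pick K=9 and continue. So K=9.
Step 2. [col 1: K + M ≡ P (mod 10)] several values work for M in column 1 (K + M ≡ P (mod 10), carry-in 0); try M=5 ⇒ M=5.
Step 3. [O] O is the leading digit of a 7-digit sum of two 6-digit numbers; the final carry is exactly 1. So O=1.
Step 4. [col 1: K + M ≡ P (mod 10)] in column 1 we have K+M≡P with carry-in 0; given K=9, M=5 and digits 1,5,9 already taken and all letters distinct, that pins P to 4, so P=4.
Step 5. [col 2: B + M ≡ Z (mod 10)] no forcing yet in column 2 (carry-in 1); B=7 is free and consistent — try it, so B=7.
Step 6. [col 2: B + M ≡ Z (mod 10)] column 2: given B=7, M=5, carry-in 1, and digits 1,4,5,7,9 already taken and all letters distinct, B+M≡Z (mod 10) forces Z=3, so Z=3.
Step 7. [col 4: P + X ≡ A (mod 10)] A=0 is one option consistent with column 4 (P + X ≡ A (mod 10), carry-in 0) — take it, so A=0.
Step 8. [col 4: P + X ≡ A (mod 10)] column 4 reads P+X+carry(0)=A with P=4, A=0; with digits 0,1,3,4,5,7,9 already taken and all letters distinct, the only value for X is 6, so X=6.
Step 9. [col 5: M + X ≡ H (mod 10)] in column 5 we have M+X≡H with carry-in 1; given M=5, X=6 and digits 0,1,3,4,5,6,7,9 already taken and all letters distinct, that pins H to 2 ⇒ H=2.

Answer: A=0, B=7, H=2, K=9, M=5, O=1, P=4, X=6, Z=3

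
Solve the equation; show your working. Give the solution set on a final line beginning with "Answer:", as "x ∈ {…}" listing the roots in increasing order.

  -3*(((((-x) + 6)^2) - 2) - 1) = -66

Step 1. [-3*(((((-x) + 6)^2) - 2) - 1) = -66] -3 out front; divide by -3. So div: ((((-x) + 6)^2) - 2) - 1 = 22.
Step 2. [((((-x) + 6)^2) - 2) - 1 = 22] 1 comes off first (add 1), so sub: (((-x) + 6)^2) - 2 = 23.
Step 3. [(((-x) + 6)^2) - 2 = 23] the outer -2 inverts by adding 2. So sub: ((-x) + 6)^2 = 25.
Step 4. [((-x) + 6)^2 = 25] 25 ≥ 0, LHS is (·)² — take ±√ ⇒ sqrt: (-x) + 6 = 5 or -5.
Step 5. [(-x) + 6 = 5 or -5] the outer +6 inverts by subtracting 6 ⇒ sub: -x = -1 or -11.
Step 6. [-x = -1 or -11] leading − — multiply by −1, so neg: x = 1 or 11.

Answer: x ∈ {1, 11}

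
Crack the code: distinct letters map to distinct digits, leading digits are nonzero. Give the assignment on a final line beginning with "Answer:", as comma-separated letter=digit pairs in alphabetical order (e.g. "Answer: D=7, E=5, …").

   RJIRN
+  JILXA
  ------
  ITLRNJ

Step 1. [col 1: N + A ≡ J (mod 10)] several values work for N in column 1 (N + A ≡ J (mod 10), carry-in 0); try N=2, so N=2.
Step 2. [col 1: N + A ≡ J (mod 10)] no forcing yet in column 1 (carry-in 0); A=4 is free and consistent — try it ⇒ A=4.
Step 3. [col 1: N + A ≡ J (mod 10)] in column 1 we have N+A≡J with carry-in 0; given N=2, A=4 and digits 2,4 already taken and all letters distinct, that pins J to 6. So J=6.
Step 4. [col 2: R + X ≡ N (mod 10)] column 2 (R + X ≡ N (mod 10), carry-in 0) doesn't pin R yet; pick R=9 and continue. So R=9.
Step 5. [col 2: R + X ≡ N (mod 10)] column 2: given R=9, N=2, carry-in 0, and digits 2,4,6,9 already taken and all letters distinct, R+X≡N (mod 10) forces X=3, so X=3.
Step 6. [col 3: I + L ≡ R (mod 10)] I=1 is one option consistent with column 3 (I + L ≡ R (mod 10), carry-in 1) — take it ⇒ I=1.
Step 7. [col 3: I + L ≡ R (mod 10)] from column 3 (I=1, R=9, carry-in 1, digits 1,2,3,4,6,9 already taken and all letters distinct): L must equal 7 ⇒ L=7.
Step 8. [col 5: R + J ≡ T (mod 10)] in column 5 we have R+J≡T with carry-in 0; given R=9, J=6 and digits 1,2,3,4,6,7,9 already taken and all letters distinct, that pins T to 5 ⇒ T=5.

Answer: A=4, I=1, J=6, L=7, N=2, R=9, T=5, X=3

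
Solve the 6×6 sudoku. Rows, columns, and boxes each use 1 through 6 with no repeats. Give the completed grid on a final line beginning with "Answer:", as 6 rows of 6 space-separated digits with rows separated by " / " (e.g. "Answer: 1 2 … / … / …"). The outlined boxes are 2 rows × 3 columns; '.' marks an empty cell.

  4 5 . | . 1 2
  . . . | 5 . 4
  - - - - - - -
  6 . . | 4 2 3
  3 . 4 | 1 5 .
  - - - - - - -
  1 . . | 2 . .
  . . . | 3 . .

Step 1. [r6c1∈{2,5}] r6c1 is the only open cell in col 1 admitting 5 ⇒ r6c1=5.
Step 2. [r1c3∈{3,6}] in row 1, 3 fits only at r1c3. So r1c3=3.
Step 3. [r5c3∈{6}] r5c3 is down to just 6, so r5c3=6.
Step 4. [r2c2∈{1,2,6}] 6 has one home in col 2: r2c2 ⇒ r2c2=6.
Step 5. [r5c5∈{4}] only 4 remains possible at r5c5, so r5c5=4.
Step 6. [r2c3∈{1,2}] across row 2, 1 lands solely at r2c3. So r2c3=1.
Step 7. [r6c2∈{2,4}] r6c2 is the only open cell in row 6 admitting 4, so r6c2=4.
Step 8. [r6c6∈{1,6}] across row 6, 1 lands solely at r6c6. So r6c6=1.
Step 9. [r2c1∈{2}] r2c1 is down to just 2, so r2c1=2.
Step 10. [r4c6∈{6}] only 6 remains possible at r4c6, so r4c6=6.
Step 11. [r5c6∈{5}] r5c6 has the single candidate 5, so r5c6=5.
Step 12. [r4c2∈{2}] nothing but 2 survives at r4c2. So r4c2=2.
Step 13. [r1c4∈{6}] r1c4's peers cover all but 6, so r1c4=6.
Step 14. [r5c2∈{3}] only 3 remains possible at r5c2. So r5c2=3.
Step 15. [r6c5∈{6}] r6c5 has the single candidate 6, so r6c5=6.
Step 16. [r3c3∈{5}] r3c3 has the single candidate 5 ⇒ r3c3=5.
Step 17. [r6c3∈{2}] r6c3's peers cover all but 2, so r6c3=2.
Step 18. [r3c2∈{1}] r3c2's peers cover all but 1. So r3c2=1.
Step 19. [r2c5∈{3}] r2c5 has the single candidate 3, so r2c5=3.

Answer: 4 5 3 6 1 2 / 2 6 1 5 3 4 / 6 1 5 4 2 3 / 3 2 4 1 5 6 / 1 3 6 2 4 5 / 5 4 2 3 6 1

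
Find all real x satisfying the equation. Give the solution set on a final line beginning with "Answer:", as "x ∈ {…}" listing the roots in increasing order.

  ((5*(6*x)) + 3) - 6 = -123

Step 1. [((5*(6*x)) + 3) - 6 = -123] add 6: x sits inside (… - 6) ⇒ sub: (5*(6*x)) + 3 = -117.
Step 2. [(5*(6*x)) + 3 = -117] +3 is outermost — subtract 3 both sides, so sub: 5*(6*x) = -120.
Step 3. [5*(6*x) = -120] leading coefficient 5: divide by 5. So div: 6*x = -24.
Step 4. [6*x = -24] divide by the outer 6 ⇒ div: x = -4.

Answer: x ∈ {-4}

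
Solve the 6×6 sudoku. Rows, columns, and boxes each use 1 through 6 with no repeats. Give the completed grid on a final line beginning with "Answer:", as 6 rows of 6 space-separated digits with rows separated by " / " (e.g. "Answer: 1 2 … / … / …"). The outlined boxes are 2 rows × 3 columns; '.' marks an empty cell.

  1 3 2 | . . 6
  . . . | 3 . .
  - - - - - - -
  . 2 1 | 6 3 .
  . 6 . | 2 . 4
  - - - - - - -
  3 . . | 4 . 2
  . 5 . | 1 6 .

Step 1. [r4c1∈{5}] r4c1's peers cover all but 5. So r4c1=5.
Step 2. [r2c3∈{4,5,6}] 5 has one home in col 3: r2c3. So r2c3=5.
Step 3. [r3c1∈{4}] r3c1 has the single candidate 4, so r3c1=4.
Step 4. [r1c5∈{4,5}] r1c5 is the only open cell in row 1 admitting 4. So r1c5=4.
Step 5. [r2c5∈{1,2}] r2c5 is the only open cell in row 2 admitting 2, so r2c5=2.
Step 6. [r6c3∈{4}] nothing but 4 survives at r6c3, so r6c3=4.
Step 7. [r4c5∈{1}] only 1 remains possible at r4c5, so r4c5=1.
Step 8. [r6c1∈{2}] r6c1's peers cover all but 2 ⇒ r6c1=2.
Step 9. [r2c2∈{4}] r2c2 is down to just 4, so r2c2=4.
Step 10. [r1c4∈{5}] r1c4's peers cover all but 5 ⇒ r1c4=5.
Step 11. [r4c3∈{3}] r4c3 is down to just 3. So r4c3=3.
Step 12. [r2c1∈{6}] r2c1 is down to just 6. So r2c1=6.
Step 13. [r5c5∈{5}] nothing but 5 survives at r5c5. So r5c5=5.
Step 14. [r5c2∈{1}] r5c2 is down to just 1 ⇒ r5c2=1.
Step 15. [r6c6∈{3}] r6c6 has the single candidate 3 ⇒ r6c6=3.
Step 16. [r3c6∈{5}] r3c6's peers cover all but 5. So r3c6=5.
Step 17. [r2c6∈{1}] r2c6 is down to just 1 ⇒ r2c6=1.
Step 18. [r5c3∈{6}] r5c3's peers cover all but 6 ⇒ r5c3=6.

Answer: 1 3 2 5 4 6 / 6 4 5 3 2 1 / 4 2 1 6 3 5 / 5 6 3 2 1 4 / 3 1 6 4 5 2 / 2 5 4 1 6 3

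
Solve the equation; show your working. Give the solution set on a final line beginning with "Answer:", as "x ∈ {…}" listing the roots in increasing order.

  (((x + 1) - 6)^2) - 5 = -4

Step 1. [(((x + 1) - 6)^2) - 5 = -4] 5 comes off first (add 5) ⇒ sub: ((x + 1) - 6)^2 = 1.
Step 2. [((x + 1) - 6)^2 = 1] √ both sides: 1 ≥ 0 gives two branches. So sqrt: (x + 1) - 6 = 1 or -1.
Step 3. [(x + 1) - 6 = 1 or -1] the outer -6 inverts by adding 6. So sub: x + 1 = 7 or 5.
Step 4. [x + 1 = 7 or 5] 1 comes off first (subtract 1) ⇒ sub: x = 6 or 4.

Answer: x ∈ {4, 6}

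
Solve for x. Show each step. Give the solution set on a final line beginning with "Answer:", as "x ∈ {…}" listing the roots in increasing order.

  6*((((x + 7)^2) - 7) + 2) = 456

Step 1. [6*((((x + 7)^2) - 7) + 2) = 456] 6·(inner) — divide through by 6, so div: (((x + 7)^2) - 7) + 2 = 76.
Step 2. [(((x + 7)^2) - 7) + 2 = 76] subtract 2: x sits inside (… + 2) ⇒ sub: ((x + 7)^2) - 7 = 74.
Step 3. [((x + 7)^2) - 7 = 74] add 7: x sits inside (… - 7) ⇒ sub: (x + 7)^2 = 81.
Step 4. [(x + 7)^2 = 81] √ both sides: 81 ≥ 0 gives two branches, so sqrt: x + 7 = 9 or -9.
Step 5. [x + 7 = 9 or -9] peel the +7: subtract 7 from each side. So sub: x = 2 or -16.

Answer: x ∈ {-16, 2}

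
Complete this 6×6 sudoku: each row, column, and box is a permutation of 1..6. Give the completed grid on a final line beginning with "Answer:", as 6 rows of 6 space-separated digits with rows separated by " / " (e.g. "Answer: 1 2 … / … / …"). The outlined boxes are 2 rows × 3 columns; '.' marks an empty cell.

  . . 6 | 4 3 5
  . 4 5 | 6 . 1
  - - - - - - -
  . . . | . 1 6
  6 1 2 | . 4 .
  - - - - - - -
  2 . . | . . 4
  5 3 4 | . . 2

Step 1. [r5c4∈{1,3,5}] in row 5, 3 fits only at r5c4, so r5c4=3.
Step 2. [r5c2∈{6}] nothing but 6 survives at r5c2, so r5c2=6.
Step 3. [r2c1∈{3}] r2c1 is down to just 3, so r2c1=3.
Step 4. [r3c4∈{2,5}] row 3 places 2 nowhere but r3c4 ⇒ r3c4=2.
Step 5. [r1c2∈{2}] nothing but 2 survives at r1c2, so r1c2=2.
Step 6. [r4c4∈{5}] r4c4 is down to just 5. So r4c4=5.
Step 7. [r3c3∈{3}] only 3 remains possible at r3c3 ⇒ r3c3=3.
Step 8. [r4c6∈{3}] nothing but 3 survives at r4c6 ⇒ r4c6=3.
Step 9. [r5c5∈{5}] r5c5's peers cover all but 5. So r5c5=5.
Step 10. [r2c5∈{2}] r2c5's peers cover all but 2 ⇒ r2c5=2.
Step 11. [r6c4∈{1}] r6c4 has the single candidate 1 ⇒ r6c4=1.
Step 12. [r6c5∈{6}] r6c5 has the single candidate 6. So r6c5=6.
Step 13. [r5c3∈{1}] r5c3 has the single candidate 1 ⇒ r5c3=1.
Step 14. [r3c2∈{5}] only 5 remains possible at r3c2. So r3c2=5.
Step 15. [r3c1∈{4}] r3c1's peers cover all but 4 ⇒ r3c1=4.
Step 16. [r1c1∈{1}] r1c1's peers cover all but 1 ⇒ r1c1=1.

Answer: 1 2 6 4 3 5 / 3 4 5 6 2 1 / 4 5 3 2 1 6 / 6 1 2 5 4 3 / 2 6 1 3 5 4 / 5 3 4 1 6 2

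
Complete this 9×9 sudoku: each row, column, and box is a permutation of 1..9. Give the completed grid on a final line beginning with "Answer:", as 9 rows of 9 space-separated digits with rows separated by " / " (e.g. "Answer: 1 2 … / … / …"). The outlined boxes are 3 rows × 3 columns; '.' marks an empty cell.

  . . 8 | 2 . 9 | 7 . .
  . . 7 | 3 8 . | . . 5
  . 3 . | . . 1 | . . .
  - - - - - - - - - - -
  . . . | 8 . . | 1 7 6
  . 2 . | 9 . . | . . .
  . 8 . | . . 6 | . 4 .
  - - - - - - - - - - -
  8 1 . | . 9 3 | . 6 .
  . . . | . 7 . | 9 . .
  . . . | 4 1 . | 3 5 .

Step 1. [r2c6∈{4}] nothing but 4 survives at r2c6 ⇒ r2c6=4.
Step 2. [r7c4∈{5}] only 5 remains possible at r7c4 ⇒ r7c4=5.
Step 3. [r6c9∈{2,3,9}] in box 6, 9 fits only at r6c9. So r6c9=9.
Step 4. [r6c7∈{2,5}] in box 6, 2 fits only at r6c7 ⇒ r6c7=2.
Step 5. [r5c7∈{5,8}] col 7 places 5 nowhere but r5c7 ⇒ r5c7=5.
Step 6. [r4c6∈{2,5}] across col 6, 5 lands solely at r4c6 ⇒ r4c6=5.
Step 7. [r8c4∈{6}] r8c4 is down to just 6, so r8c4=6.
Step 8. [r9c2∈{6,7,9}] r9c2 is the only open cell in col 2 admitting 7 ⇒ r9c2=7.
Step 9. [r6c5∈{3}] r6c5 has the single candidate 3 ⇒ r6c5=3.
Step 10. [r7c7∈{4}] r7c7 has the single candidate 4. So r7c7=4.
Step 11. [r7c3∈{2}] only 2 remains possible at r7c3 ⇒ r7c3=2.
Step 12. [r6c4∈{1,7}] 1 has one home in col 4: r6c4, so r6c4=1.
Step 13. [r5c3∈{1,3,4,6}] col 3 places 1 nowhere but r5c3. So r5c3=1.
Step 14. [r5c1∈{3,4,6,7}] in row 5, 6 fits only at r5c1 ⇒ r5c1=6.
Step 15. [r9c1∈{9}] r9c1 has the single candidate 9 ⇒ r9c1=9.
Step 16. [r6c3∈{5}] nothing but 5 survives at r6c3, so r6c3=5.
Step 17. [r3c7∈{6,8}] col 7 places 8 nowhere but r3c7 ⇒ r3c7=8.
Step 18. [r5c5∈{4}] nothing but 4 survives at r5c5, so r5c5=4.
Step 19. [r9c3∈{6}] r9c3 is down to just 6. So r9c3=6.
Step 20. [r3c5∈{5,6}] 6 has one home in row 3: r3c5. So r3c5=6.
Step 21. [r3c1∈{2,4,5}] in row 3, 5 fits only at r3c1 ⇒ r3c1=5.
Step 22. [r1c2∈{4,6}] in row 1, 6 fits only at r1c2. So r1c2=6.
Step 23. [r2c2∈{9}] nothing but 9 survives at r2c2 ⇒ r2c2=9.
Step 24. [r3c3∈{4}] only 4 remains possible at r3c3, so r3c3=4.
Step 25. [r3c9∈{2}] r3c9 is down to just 2 ⇒ r3c9=2.
Step 26. [r9c9∈{8}] r9c9 has the single candidate 8. So r9c9=8.
Step 27. [r2c8∈{1}] r2c8 is down to just 1 ⇒ r2c8=1.
Step 28. [r4c2∈{4}] r4c2's peers cover all but 4. So r4c2=4.
Step 29. [r8c3∈{3}] r8c3 is down to just 3. So r8c3=3.
Step 30. [r5c9∈{3}] r5c9's peers cover all but 3. So r5c9=3.
Step 31. [r9c6∈{2}] r9c6 is down to just 2. So r9c6=2.
Step 32. [r4c5∈{2}] r4c5's peers cover all but 2 ⇒ r4c5=2.
Step 33. [r2c7∈{6}] r2c7 has the single candidate 6. So r2c7=6.
Step 34. [r5c8∈{8}] nothing but 8 survives at r5c8 ⇒ r5c8=8.
Step 35. [r8c2∈{5}] r8c2 is down to just 5 ⇒ r8c2=5.
Step 36. [r3c8∈{9}] r3c8's peers cover all but 9 ⇒ r3c8=9.
Step 37. [r8c6∈{8}] only 8 remains possible at r8c6, so r8c6=8.
Step 38. [r7c9∈{7}] nothing but 7 survives at r7c9 ⇒ r7c9=7.
Step 39. [r8c9∈{1}] r8c9's peers cover all but 1, so r8c9=1.
Step 40. [r1c8∈{3}] only 3 remains possible at r1c8 ⇒ r1c8=3.
Step 41. [r8c8∈{2}] r8c8's peers cover all but 2, so r8c8=2.
Step 42. [r3c4∈{7}] only 7 remains possible at r3c4. So r3c4=7.
Step 43. [r6c1∈{7}] r6c1's peers cover all but 7 ⇒ r6c1=7.
Step 44. [r1c9∈{4}] r1c9 is down to just 4. So r1c9=4.
Step 45. [r8c1∈{4}] r8c1 is down to just 4, so r8c1=4.
Step 46. [r4c1∈{3}] r4c1 is down to just 3 ⇒ r4c1=3.
Step 47. [r4c3∈{9}] nothing but 9 survives at r4c3, so r4c3=9.
Step 48. [r2c1∈{2}] r2c1 is down to just 2. So r2c1=2.
Step 49. [r1c5∈{5}] only 5 remains possible at r1c5. So r1c5=5.
Step 50. [r1c1∈{1}] nothing but 1 survives at r1c1. So r1c1=1.
Step 51. [r5c6∈{7}] r5c6's peers cover all but 7 ⇒ r5c6=7.

Answer: 1 6 8 2 5 9 7 3 4 / 2 9 7 3 8 4 6 1 5 / 5 3 4 7 6 1 8 9 2 / 3 4 9 8 2 5 1 7 6 / 6 2 1 9 4 7 5 8 3 / 7 8 5 1 3 6 2 4 9 / 8 1 2 5 9 3 4 6 7 / 4 5 3 6 7 8 9 2 1 / 9 7 6 4 1 2 3 5 8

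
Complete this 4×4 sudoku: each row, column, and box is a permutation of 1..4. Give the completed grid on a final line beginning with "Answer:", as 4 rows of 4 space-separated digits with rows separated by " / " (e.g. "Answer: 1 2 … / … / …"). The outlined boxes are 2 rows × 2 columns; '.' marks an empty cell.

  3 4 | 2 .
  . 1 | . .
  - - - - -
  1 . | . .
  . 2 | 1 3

Step 1. [r2c4∈{4}] only 4 remains possible at r2c4 ⇒ r2c4=4.
Step 2. [r4c1∈{4}] r4c1 is down to just 4 ⇒ r4c1=4.
Step 3. [r3c2∈{3}] r3c2 has the single candidate 3 ⇒ r3c2=3.
Step 4. [r2c3∈{3}] nothing but 3 survives at r2c3 ⇒ r2c3=3.
Step 5. [r2c1∈{2}] r2c1 has the single candidate 2, so r2c1=2.
Step 6. [r3c3∈{4}] r3c3's peers cover all but 4. So r3c3=4.
Step 7. [r3c4∈{2}] r3c4 is down to just 2 ⇒ r3c4=2.
Step 8. [r1c4∈{1}] r1c4's peers cover all but 1, so r1c4=1.

Answer: 3 4 2 1 / 2 1 3 4 / 1 3 4 2 / 4 2 1 3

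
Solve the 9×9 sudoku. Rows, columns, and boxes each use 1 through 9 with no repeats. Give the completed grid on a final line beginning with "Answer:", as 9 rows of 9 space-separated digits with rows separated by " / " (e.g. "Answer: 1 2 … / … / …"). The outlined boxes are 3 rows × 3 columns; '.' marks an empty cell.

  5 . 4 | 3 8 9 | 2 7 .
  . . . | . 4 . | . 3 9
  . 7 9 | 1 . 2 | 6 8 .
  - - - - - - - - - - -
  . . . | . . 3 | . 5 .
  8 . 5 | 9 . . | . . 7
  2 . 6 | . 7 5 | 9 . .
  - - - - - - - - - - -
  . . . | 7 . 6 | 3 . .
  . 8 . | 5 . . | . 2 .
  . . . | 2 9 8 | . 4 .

Step 1. [r7c5∈{1}] r7c5's peers cover all but 1 ⇒ r7c5=1.
Step 2. [r8c1∈{1,3,4,6,7,9}] row 8 places 9 nowhere but r8c1 ⇒ r8c1=9.
Step 3. [r6c8∈{1}] only 1 remains possible at r6c8. So r6c8=1.
Step 4. [r5c7∈{4}] only 4 remains possible at r5c7. So r5c7=4.
Step 5. [r1c2∈{1,6}] r1c2 is the only open cell in row 1 admitting 6, so r1c2=6.
Step 6. [r2c1∈{1}] r2c1 is down to just 1. So r2c1=1.
Step 7. [r5c2∈{1,3}] r5c2 is the only open cell in row 5 admitting 3. So r5c2=3.
Step 8. [r6c2∈{4}] r6c2's peers cover all but 4, so r6c2=4.
Step 9. [r4c7∈{8}] r4c7 has the single candidate 8, so r4c7=8.
Step 10. [r9c1∈{3,6,7}] across col 1, 6 lands solely at r9c1 ⇒ r9c1=6.
Step 11. [r9c3∈{1,3,7}] row 9 places 3 nowhere but r9c3. So r9c3=3.
Step 12. [r8c3∈{1,7}] in box 7, 7 fits only at r8c3 ⇒ r8c3=7.
Step 13. [r9c2∈{1,5}] r9c2 is the only open cell in box 7 admitting 1. So r9c2=1.
Step 14. [r9c9∈{5}] nothing but 5 survives at r9c9 ⇒ r9c9=5.
Step 15. [r8c9∈{1,6}] across row 8, 6 lands solely at r8c9. So r8c9=6.
Step 16. [r7c3∈{2}] r7c3 is down to just 2 ⇒ r7c3=2.
Step 17. [r5c5∈{2,6}] across row 5, 2 lands solely at r5c5. So r5c5=2.
Step 18. [r2c4∈{6}] only 6 remains possible at r2c4. So r2c4=6.
Step 19. [r7c2∈{5}] r7c2 has the single candidate 5. So r7c2=5.
Step 20. [r4c2∈{9}] r4c2's peers cover all but 9 ⇒ r4c2=9.
Step 21. [r2c7∈{5}] r2c7 has the single candidate 5 ⇒ r2c7=5.
Step 22. [r7c8∈{9}] r7c8's peers cover all but 9 ⇒ r7c8=9.
Step 23. [r8c6∈{4}] nothing but 4 survives at r8c6. So r8c6=4.
Step 24. [r3c5∈{5}] r3c5 has the single candidate 5. So r3c5=5.
Step 25. [r3c1∈{3}] only 3 remains possible at r3c1. So r3c1=3.
Step 26. [r5c8∈{6}] r5c8 is down to just 6, so r5c8=6.
Step 27. [r6c9∈{3}] only 3 remains possible at r6c9, so r6c9=3.
Step 28. [r5c6∈{1}] nothing but 1 survives at r5c6, so r5c6=1.
Step 29. [r8c7∈{1}] only 1 remains possible at r8c7, so r8c7=1.
Step 30. [r4c5∈{6}] only 6 remains possible at r4c5, so r4c5=6.
Step 31. [r4c9∈{2}] r4c9's peers cover all but 2 ⇒ r4c9=2.
Step 32. [r6c4∈{8}] only 8 remains possible at r6c4 ⇒ r6c4=8.
Step 33. [r2c3∈{8}] r2c3's peers cover all but 8, so r2c3=8.
Step 34. [r3c9∈{4}] r3c9 is down to just 4, so r3c9=4.
Step 35. [r7c9∈{8}] nothing but 8 survives at r7c9 ⇒ r7c9=8.
Step 36. [r7c1∈{4}] only 4 remains possible at r7c1 ⇒ r7c1=4.
Step 37. [r2c6∈{7}] r2c6's peers cover all but 7, so r2c6=7.
Step 38. [r4c4∈{4}] nothing but 4 survives at r4c4. So r4c4=4.
Step 39. [r1c9∈{1}] r1c9 has the single candidate 1 ⇒ r1c9=1.
Step 40. [r2c2∈{2}] r2c2 is down to just 2, so r2c2=2.
Step 41. [r4c3∈{1}] nothing but 1 survives at r4c3. So r4c3=1.
Step 42. [r4c1∈{7}] r4c1's peers cover all but 7, so r4c1=7.
Step 43. [r9c7∈{7}] only 7 remains possible at r9c7, so r9c7=7.
Step 44. [r8c5∈{3}] nothing but 3 survives at r8c5 ⇒ r8c5=3.

Answer: 5 6 4 3 8 9 2 7 1 / 1 2 8 6 4 7 5 3 9 / 3 7 9 1 5 2 6 8 4 / 7 9 1 4 6 3 8 5 2 / 8 3 5 9 2 1 4 6 7 / 2 4 6 8 7 5 9 1 3 / 4 5 2 7 1 6 3 9 8 / 9 8 7 5 3 4 1 2 6 / 6 1 3 2 9 8 7 4 5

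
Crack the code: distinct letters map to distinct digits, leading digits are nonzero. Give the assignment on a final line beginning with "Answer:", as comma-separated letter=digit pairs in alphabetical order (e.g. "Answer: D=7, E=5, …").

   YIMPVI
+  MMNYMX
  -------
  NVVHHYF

Step 1. [N] N is the leading digit of a 7-digit sum of two 6-digit numbers; the final carry is exactly 1. So N=1.
Step 2. [col 1: I + X ≡ F (mod 10)] I=8 is one option consistent with column 1 (I + X ≡ F (mod 10), carry-in 0) — take it. So I=8.
Step 3. [col 1: I + X ≡ F (mod 10)] X=5 is one option consistent with column 1 (I + X ≡ F (mod 10), carry-in 0) — take it, so X=5.
Step 4. [col 1: I + X ≡ F (mod 10)] column 1 reads I+X+carry(0)=F with I=8, X=5; with digits 1,5,8 already taken and all letters distinct, the only value for F is 3, so F=3.
Step 5. [col 2: V + M ≡ Y (mod 10)] several values work for Y in column 2 (V + M ≡ Y (mod 10), carry-in 1); try Y=7 ⇒ Y=7.
Step 6. [col 2: V + M ≡ Y (mod 10)] M=4 is one option consistent with column 2 (V + M ≡ Y (mod 10), carry-in 1) — take it, so M=4.
Step 7. [col 2: V + M ≡ Y (mod 10)] from column 2 (M=4, Y=7, carry-in 1, digits 1,3,4,5,7,8 already taken and all letters distinct): V must equal 2. So V=2.
Step 8. [col 3: P + Y ≡ H (mod 10)] in column 3 we have P+Y≡H with carry-in 0; given Y=7 and digits 1,2,3,4,5,7,8 already taken and all letters distinct, that pins H to 6 ⇒ H=6.
Step 9. [col 3: P + Y ≡ H (mod 10)] column 3: given Y=7, H=6, carry-in 0, and digits 1,2,3,4,5,6,7,8 already taken and all letters distinct, P+Y≡H (mod 10) forces P=9 ⇒ P=9.

Answer: F=3, H=6, I=8, M=4, N=1, P=9, V=2, X=5, Y=7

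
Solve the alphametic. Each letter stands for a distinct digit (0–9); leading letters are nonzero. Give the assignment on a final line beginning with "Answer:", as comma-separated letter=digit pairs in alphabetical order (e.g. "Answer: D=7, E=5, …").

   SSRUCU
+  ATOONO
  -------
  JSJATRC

Step 1. [col 1: U + O ≡ C (mod 10)] column 1 (U + O ≡ C (mod 10), carry-in 0) doesn't pin O yet; pick O=8 and continue ⇒ O=8.
Step 2. [col 1: U + O ≡ C (mod 10)] no forcing yet in column 1 (carry-in 0); U=5 is free and consistent — try it ⇒ U=5.
Step 3. [col 1: U + O ≡ C (mod 10)] column 1 reads U+O+carry(0)=C with U=5, O=8; with digits 5,8 already taken and all letters distinct, the only value for C is 3, so C=3.
Step 4. [J] the sum has 7 digits but both addends have 6; that extra leading digit J is the final carry, namely 1. So J=1.
Step 5. [col 2: C + N ≡ R (mod 10)] several values work for R in column 2 (C + N ≡ R (mod 10), carry-in 1); try R=0. So R=0.
Step 6. [col 2: C + N ≡ R (mod 10)] from column 2 (C=3, R=0, carry-in 1, digits 0,1,3,5,8 already taken and all letters distinct): N must equal 6 ⇒ N=6.
Step 7. [col 3: U + O ≡ T (mod 10)] column 3 reads U+O+carry(1)=T with U=5, O=8; with digits 0,1,3,5,6,8 already taken and all letters distinct, the only value for T is 4 ⇒ T=4.
Step 8. [col 4: R + O ≡ A (mod 10)] column 4 reads R+O+carry(1)=A with R=0, O=8; with digits 0,1,3,4,5,6,8 already taken and all letters distinct, the only value for A is 9 ⇒ A=9.
Step 9. [col 5: S + T ≡ J (mod 10)] in column 5 we have S+T≡J with carry-in 0; given T=4, J=1 and digits 0,1,3,4,5,6,8,9 already taken and all letters distinct, that pins S to 7 ⇒ S=7.

Answer: A=9, C=3, J=1, N=6, O=8, R=0, S=7, T=4, U=5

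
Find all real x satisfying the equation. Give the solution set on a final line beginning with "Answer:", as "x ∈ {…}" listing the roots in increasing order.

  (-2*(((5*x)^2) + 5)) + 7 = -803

Step 1. [(-2*(((5*x)^2) + 5)) + 7 = -803] 7 comes off first (subtract 7) ⇒ sub: -2*(((5*x)^2) + 5) = -810.
Step 2. [-2*(((5*x)^2) + 5) = -810] divide by the outer -2. So div: ((5*x)^2) + 5 = 405.
Step 3. [((5*x)^2) + 5 = 405] the outer +5 inverts by subtracting 5 ⇒ sub: (5*x)^2 = 400.
Step 4. [(5*x)^2 = 400] √ both sides: 400 ≥ 0 gives two branches ⇒ sqrt: 5*x = 20 or -20.
Step 5. [5*x = 20 or -20] 5 out front; divide by 5. So div: x = 4 or -4.

Answer: x ∈ {-4, 4}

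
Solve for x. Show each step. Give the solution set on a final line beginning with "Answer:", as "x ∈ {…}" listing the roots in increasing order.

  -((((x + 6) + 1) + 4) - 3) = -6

Step 1. [-((((x + 6) + 1) + 4) - 3) = -6] leading − — multiply by −1. So neg: (((x + 6) + 1) + 4) - 3 = 6.
Step 2. [(((x + 6) + 1) + 4) - 3 = 6] peel the -3: add 3 from each side. So sub: ((x + 6) + 1) + 4 = 9.
Step 3. [((x + 6) + 1) + 4 = 9] peel the +4: subtract 4 from each side ⇒ sub: (x + 6) + 1 = 5.
Step 4. [(x + 6) + 1 = 5] 1 comes off first (subtract 1), so sub: x + 6 = 4.
Step 5. [x + 6 = 4] subtract 6: x sits inside (… + 6). So sub: x = -2.

Answer: x ∈ {-2}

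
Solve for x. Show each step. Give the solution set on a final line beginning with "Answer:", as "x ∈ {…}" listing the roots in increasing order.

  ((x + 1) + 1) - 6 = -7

Step 1. [((x + 1) + 1) - 6 = -7] add 6: x sits inside (… - 6). So sub: (x + 1) + 1 = -1.
Step 2. [(x + 1) + 1 = -1] the outer +1 inverts by subtracting 1. So sub: x + 1 = -2.
Step 3. [x + 1 = -2] +1 is outermost — subtract 1 both sides, so sub: x = -3.

Answer: x ∈ {-3}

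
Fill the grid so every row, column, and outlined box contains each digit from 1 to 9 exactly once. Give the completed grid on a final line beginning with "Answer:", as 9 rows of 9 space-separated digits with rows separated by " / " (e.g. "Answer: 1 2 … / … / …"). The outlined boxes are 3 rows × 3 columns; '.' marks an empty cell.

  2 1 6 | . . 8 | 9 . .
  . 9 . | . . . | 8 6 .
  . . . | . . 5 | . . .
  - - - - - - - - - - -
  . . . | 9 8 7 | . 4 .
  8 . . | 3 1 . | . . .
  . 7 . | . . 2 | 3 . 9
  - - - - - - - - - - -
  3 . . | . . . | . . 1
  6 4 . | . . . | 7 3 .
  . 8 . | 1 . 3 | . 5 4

Step 1. [r3c5∈{2,3,4,6,7,9}] 9 has one home in row 3: r3c5 ⇒ r3c5=9.
Step 2. [r1c8∈{7}] r1c8 has the single candidate 7 ⇒ r1c8=7.
Step 3. [r5c8∈{2}] r5c8 has the single candidate 2, so r5c8=2.
Step 4. [r1c4∈{4}] r1c4's peers cover all but 4. So r1c4=4.
Step 5. [r5c3∈{4,5,9}] in row 5, 9 fits only at r5c3 ⇒ r5c3=9.
Step 6. [r8c3∈{1,2,5}] r8c3 is the only open cell in row 8 admitting 1. So r8c3=1.
Step 7. [r3c7∈{1,2,4}] in col 7, 4 fits only at r3c7, so r3c7=4.
Step 8. [r3c1∈{7}] r3c1 has the single candidate 7. So r3c1=7.
Step 9. [r3c2∈{3}] r3c2 has the single candidate 3, so r3c2=3.
Step 10. [r4c7∈{1,5,6}] r4c7 is the only open cell in col 7 admitting 1 ⇒ r4c7=1.
Step 11. [r4c1∈{5}] r4c1's peers cover all but 5 ⇒ r4c1=5.
Step 12. [r5c2∈{6}] r5c2 has the single candidate 6. So r5c2=6.
Step 13. [r7c6∈{4,6,9}] col 6 places 6 nowhere but r7c6. So r7c6=6.
Step 14. [r7c7∈{2}] r7c7 has the single candidate 2. So r7c7=2.
Step 15. [r7c5∈{4,5,7}] 4 has one home in row 7: r7c5. So r7c5=4.
Step 16. [r9c3∈{2,7}] across box 7, 2 lands solely at r9c3, so r9c3=2.
Step 17. [r1c9∈{3,5}] in row 1, 5 fits only at r1c9 ⇒ r1c9=5.
Step 18. [r6c3∈{4}] r6c3's peers cover all but 4, so r6c3=4.
Step 19. [r2c9∈{2,3}] across col 9, 3 lands solely at r2c9. So r2c9=3.
Step 20. [r3c4∈{2,6}] r3c4 is the only open cell in row 3 admitting 6, so r3c4=6.
Step 21. [r6c4∈{5}] r6c4 is down to just 5, so r6c4=5.
Step 22. [r7c3∈{5,7}] col 3 places 7 nowhere but r7c3 ⇒ r7c3=7.
Step 23. [r7c4∈{8}] nothing but 8 survives at r7c4. So r7c4=8.
Step 24. [r2c4∈{2,7}] in col 4, 7 fits only at r2c4, so r2c4=7.
Step 25. [r8c5∈{2,5}] row 8 places 5 nowhere but r8c5, so r8c5=5.
Step 26. [r2c6∈{1}] only 1 remains possible at r2c6, so r2c6=1.
Step 27. [r5c7∈{5}] r5c7's peers cover all but 5, so r5c7=5.
Step 28. [r6c5∈{6}] r6c5 has the single candidate 6 ⇒ r6c5=6.
Step 29. [r2c1∈{4}] r2c1 is down to just 4. So r2c1=4.
Step 30. [r9c1∈{9}] nothing but 9 survives at r9c1 ⇒ r9c1=9.
Step 31. [r8c6∈{9}] r8c6 has the single candidate 9 ⇒ r8c6=9.
Step 32. [r3c3∈{8}] r3c3's peers cover all but 8, so r3c3=8.
Step 33. [r9c5∈{7}] nothing but 7 survives at r9c5, so r9c5=7.
Step 34. [r3c9∈{2}] r3c9 has the single candidate 2, so r3c9=2.
Step 35. [r2c5∈{2}] nothing but 2 survives at r2c5. So r2c5=2.
Step 36. [r2c3∈{5}] r2c3's peers cover all but 5 ⇒ r2c3=5.
Step 37. [r5c6∈{4}] r5c6's peers cover all but 4, so r5c6=4.
Step 38. [r8c9∈{8}] nothing but 8 survives at r8c9. So r8c9=8.
Step 39. [r4c9∈{6}] r4c9 is down to just 6, so r4c9=6.
Step 40. [r4c2∈{2}] r4c2 is down to just 2, so r4c2=2.
Step 41. [r6c1∈{1}] r6c1's peers cover all but 1. So r6c1=1.
Step 42. [r8c4∈{2}] r8c4 has the single candidate 2 ⇒ r8c4=2.
Step 43. [r7c8∈{9}] r7c8 has the single candidate 9, so r7c8=9.
Step 44. [r3c8∈{1}] r3c8 is down to just 1, so r3c8=1.
Step 45. [r9c7∈{6}] r9c7's peers cover all but 6 ⇒ r9c7=6.
Step 46. [r1c5∈{3}] nothing but 3 survives at r1c5 ⇒ r1c5=3.
Step 47. [r4c3∈{3}] nothing but 3 survives at r4c3, so r4c3=3.
Step 48. [r6c8∈{8}] r6c8 is down to just 8 ⇒ r6c8=8.
Step 49. [r5c9∈{7}] r5c9 is down to just 7 ⇒ r5c9=7.
Step 50. [r7c2∈{5}] r7c2 is down to just 5, so r7c2=5.

Answer: 2 1 6 4 3 8 9 7 5 / 4 9 5 7 2 1 8 6 3 / 7 3 8 6 9 5 4 1 2 / 5 2 3 9 8 7 1 4 6 / 8 6 9 3 1 4 5 2 7 / 1 7 4 5 6 2 3 8 9 / 3 5 7 8 4 6 2 9 1 / 6 4 1 2 5 9 7 3 8 / 9 8 2 1 7 3 6 5 4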